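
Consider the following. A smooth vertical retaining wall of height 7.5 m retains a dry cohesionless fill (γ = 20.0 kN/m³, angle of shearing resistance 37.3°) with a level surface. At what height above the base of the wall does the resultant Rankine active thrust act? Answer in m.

2.50 m

K_a = 0.2453.
The pressure distribution is triangular, so the resultant acts at H/3 above the base = 7.5/3 = 2.500 m.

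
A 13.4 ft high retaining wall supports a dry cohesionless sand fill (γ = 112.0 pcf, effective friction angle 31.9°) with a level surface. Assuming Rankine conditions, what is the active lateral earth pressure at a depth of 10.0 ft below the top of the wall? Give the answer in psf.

346 psf

K_a = (1 − sin φ)/(1 + sin φ) = 0.3085.
σ_h = K_a γ z = 0.3085 × 112.0 × 10.0 = 345.5 psf.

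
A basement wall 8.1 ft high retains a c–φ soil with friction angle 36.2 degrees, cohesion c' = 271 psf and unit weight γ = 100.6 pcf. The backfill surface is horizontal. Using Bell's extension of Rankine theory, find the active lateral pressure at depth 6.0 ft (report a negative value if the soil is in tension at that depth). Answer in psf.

-120 psf

K_a = (1 − sin φ)/(1 + sin φ) = 0.2574.
σ_a = K_a γ z − 2c√K_a = 0.2574×100.6×6.0 − 2×271×0.5073 = -119.6 psf.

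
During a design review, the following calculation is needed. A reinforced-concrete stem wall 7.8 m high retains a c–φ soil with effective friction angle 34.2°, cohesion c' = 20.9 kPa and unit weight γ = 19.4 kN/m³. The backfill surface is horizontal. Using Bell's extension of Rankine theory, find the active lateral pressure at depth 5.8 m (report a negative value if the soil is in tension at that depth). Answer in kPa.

K_a = (1 − sin φ)/(1 + sin φ) = 0.2803.
σ_a = K_a γ z − 2c√K_a = 0.2803×19.4×5.8 − 2×20.9×0.5295 = 9.412 kPa.

9.41 kPa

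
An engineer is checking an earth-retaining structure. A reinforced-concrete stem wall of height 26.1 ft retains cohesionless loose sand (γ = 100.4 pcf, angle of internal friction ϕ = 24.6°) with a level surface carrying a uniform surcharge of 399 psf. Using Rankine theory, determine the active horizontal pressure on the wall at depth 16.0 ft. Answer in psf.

827 psf

K_a = (1 − sin φ)/(1 + sin φ) = 0.4121.
σ_v = γz + q = 100.4 × 16.0 + 399 = 2005 psf.
σ_h = K_a σ_v = 0.4121 × 2005 = 826.5 psf.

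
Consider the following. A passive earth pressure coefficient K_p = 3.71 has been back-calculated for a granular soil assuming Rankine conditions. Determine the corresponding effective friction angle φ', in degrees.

35.1°

K_p = (1+sin φ)/(1−sin φ) ⇒ sin φ = (K_p − 1)/(K_p + 1) = 0.5754.
φ = arcsin(0.5754) = 35.13°.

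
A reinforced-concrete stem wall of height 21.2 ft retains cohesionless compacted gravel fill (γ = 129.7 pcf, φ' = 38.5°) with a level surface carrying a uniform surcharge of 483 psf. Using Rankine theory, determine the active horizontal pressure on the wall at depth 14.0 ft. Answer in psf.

K_a = (1 − sin φ)/(1 + sin φ) = 0.2327.
σ_v = γz + q = 129.7 × 14.0 + 483 = 2299 psf.
σ_h = K_a σ_v = 0.2327 × 2299 = 534.8 psf.

535 psf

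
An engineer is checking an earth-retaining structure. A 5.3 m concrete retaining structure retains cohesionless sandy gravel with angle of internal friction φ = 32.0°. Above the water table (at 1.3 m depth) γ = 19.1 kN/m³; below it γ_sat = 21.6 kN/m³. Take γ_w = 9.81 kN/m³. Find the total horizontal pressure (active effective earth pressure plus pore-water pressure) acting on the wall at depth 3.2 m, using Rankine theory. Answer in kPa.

33.2 kPa

K_a = (1 − sin φ)/(1 + sin φ) = 0.3073.
γ' = 21.6 − 9.81 = 11.79 kN/m³.
Effective vertical stress at 3.2 m: σ'_v = 19.1×1.3 + 11.79×1.90 = 47.23 kPa.
σ'_h = K_a σ'_v = 0.3073 × 47.23 = 14.51 kPa; u = γ_w × 1.90 = 18.64 kPa.
Total σ_h = 14.51 + 18.64 = 33.15 kPa.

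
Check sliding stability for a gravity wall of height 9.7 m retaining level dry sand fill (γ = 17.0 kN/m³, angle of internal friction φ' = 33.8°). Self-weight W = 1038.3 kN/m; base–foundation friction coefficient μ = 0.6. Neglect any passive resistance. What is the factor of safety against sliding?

K_a = tan²(45° − 33.8°/2) = 0.2851.
P_a = ½K_aγH² = 0.5×0.2851×17.0×9.7² = 228.0 kN/m, acting at H/3 = 3.233 m above the base.
FS_sliding = μW / P_a = 0.6×1038.3 / 228.0 = 2.732.

2.73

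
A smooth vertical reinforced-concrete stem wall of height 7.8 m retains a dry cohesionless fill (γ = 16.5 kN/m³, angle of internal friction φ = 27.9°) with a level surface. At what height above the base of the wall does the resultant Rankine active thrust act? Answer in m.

2.60 m

K_a = 0.3625.
The pressure distribution is triangular, so the resultant acts at H/3 above the base = 7.8/3 = 2.600 m.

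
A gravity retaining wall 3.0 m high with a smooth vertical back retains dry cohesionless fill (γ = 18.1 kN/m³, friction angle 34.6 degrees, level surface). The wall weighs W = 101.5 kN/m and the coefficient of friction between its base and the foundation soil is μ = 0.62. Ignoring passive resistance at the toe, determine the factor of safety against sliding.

2.80

K_a = tan²(45° − 34.6°/2) = 0.2756.
P_a = ½K_aγH² = 0.5×0.2756×18.1×3.0² = 22.45 kN/m, acting at H/3 = 1.000 m above the base.
FS_sliding = μW / P_a = 0.62×101.5 / 22.45 = 2.803.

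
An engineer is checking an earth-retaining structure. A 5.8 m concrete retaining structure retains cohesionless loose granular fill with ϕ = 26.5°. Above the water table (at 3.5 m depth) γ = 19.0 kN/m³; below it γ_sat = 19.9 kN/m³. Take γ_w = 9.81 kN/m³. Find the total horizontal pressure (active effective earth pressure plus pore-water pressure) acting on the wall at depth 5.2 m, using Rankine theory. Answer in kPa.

48.7 kPa

K_a = (1 − sin φ)/(1 + sin φ) = 0.3829.
γ' = 19.9 − 9.81 = 10.09 kN/m³.
Effective vertical stress at 5.2 m: σ'_v = 19.0×3.5 + 10.09×1.70 = 83.65 kPa.
σ'_h = K_a σ'_v = 0.3829 × 83.65 = 32.03 kPa; u = γ_w × 1.70 = 16.68 kPa.
Total σ_h = 32.03 + 16.68 = 48.71 kPa.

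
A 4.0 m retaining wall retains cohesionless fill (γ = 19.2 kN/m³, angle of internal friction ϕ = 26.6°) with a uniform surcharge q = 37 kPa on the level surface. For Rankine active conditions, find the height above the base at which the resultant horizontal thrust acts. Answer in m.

1.66 m

K_a = 0.3814.
Triangular part P₁ = ½K_aγH² = 58.59 at H/3 = 1.333 m; rectangular part P₂ = K_a q H = 56.45 at H/2 = 2.000 m.
ȳ = (P₁·1.333 + P₂·2.000)/(P₁+P₂) = 1.660 m.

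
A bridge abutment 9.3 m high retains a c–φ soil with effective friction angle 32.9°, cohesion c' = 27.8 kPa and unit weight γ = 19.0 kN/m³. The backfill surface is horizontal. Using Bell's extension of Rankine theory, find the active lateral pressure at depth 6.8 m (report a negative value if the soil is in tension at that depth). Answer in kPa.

8.00 kPa

K_a = (1 − sin φ)/(1 + sin φ) = 0.2960.
σ_a = K_a γ z − 2c√K_a = 0.2960×19.0×6.8 − 2×27.8×0.5441 = 7.996 kPa.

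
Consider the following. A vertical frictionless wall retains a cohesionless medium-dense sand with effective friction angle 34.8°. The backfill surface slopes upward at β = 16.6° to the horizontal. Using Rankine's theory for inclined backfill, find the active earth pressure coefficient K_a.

0.306

K_a = cos β · (cos β − √(cos²β − cos²φ)) / (cos β + √(cos²β − cos²φ)).
cos β = 0.9583, cos φ = 0.8211, √(cos²β − cos²φ) = 0.4941.
K_a = 0.9583 × (0.9583 − 0.4941)/(0.9583 + 0.4941) = 0.3063.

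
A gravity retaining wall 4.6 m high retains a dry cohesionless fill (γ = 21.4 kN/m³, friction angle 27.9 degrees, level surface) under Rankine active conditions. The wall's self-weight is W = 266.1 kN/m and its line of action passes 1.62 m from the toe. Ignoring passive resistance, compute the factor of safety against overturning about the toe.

3.43

K_a = tan²(45° − 27.9°/2) = 0.3625.
P_a = ½K_aγH² = 0.5×0.3625×21.4×4.6² = 82.07 kN/m, acting at H/3 = 1.533 m above the base.
Overturning moment M_o = P_a × H/3 = 82.07 × 1.533 = 125.8.
Resisting moment M_r = W × 1.62 = 266.1 × 1.62 = 431.1.
FS_overturning = M_r/M_o = 431.1/125.8 = 3.426.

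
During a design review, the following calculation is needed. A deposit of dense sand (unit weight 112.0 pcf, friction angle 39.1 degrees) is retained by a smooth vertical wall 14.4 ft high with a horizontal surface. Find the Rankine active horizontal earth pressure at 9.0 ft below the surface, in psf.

K_a = (1 − sin φ)/(1 + sin φ) = 0.2265.
σ_h = K_a γ z = 0.2265 × 112.0 × 9.0 = 228.3 psf.

228 psf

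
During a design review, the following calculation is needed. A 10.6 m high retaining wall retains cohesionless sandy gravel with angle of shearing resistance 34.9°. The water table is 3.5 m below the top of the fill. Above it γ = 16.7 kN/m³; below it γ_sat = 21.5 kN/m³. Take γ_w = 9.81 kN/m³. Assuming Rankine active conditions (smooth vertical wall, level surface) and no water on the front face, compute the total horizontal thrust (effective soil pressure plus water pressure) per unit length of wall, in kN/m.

K_a = tan²(45° − φ/2) = 0.2721.
γ' = 21.5 − 9.81 = 11.69 kN/m³. Depth below WT = 7.1 m.
σ'_h at WT = K_a γ d_w = 15.91 kPa; at base = 15.91 + K_a γ' × 7.1 = 38.49 kPa.
P₁ (0–3.5 m) = ½×15.91×3.5 = 27.84. P₂ (3.5–10.6 m) = ½(15.91+38.49)×7.1 = 193.1.
P_w = ½ γ_w h₂² = 0.5×9.81×7.1² = 247.3. Total = 27.84+193.1+247.3 = 468.2 kN/m.

468 kN/m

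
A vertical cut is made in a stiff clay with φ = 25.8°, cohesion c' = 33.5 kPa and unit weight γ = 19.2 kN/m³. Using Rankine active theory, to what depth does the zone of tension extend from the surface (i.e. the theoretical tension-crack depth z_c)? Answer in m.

5.56 m

K_a = tan²(45° − 25.8°/2) = 0.3935; √K_a = 0.6273.
The active pressure is zero where K_a γ z = 2c√K_a, so z_c = 2c/(γ√K_a) = 2×33.5/(19.2×0.6273) = 5.563 m.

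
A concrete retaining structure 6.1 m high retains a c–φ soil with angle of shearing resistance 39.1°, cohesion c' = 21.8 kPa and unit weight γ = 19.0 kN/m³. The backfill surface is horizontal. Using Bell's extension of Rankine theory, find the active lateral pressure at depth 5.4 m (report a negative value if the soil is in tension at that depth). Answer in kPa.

2.49 kPa

K_a = (1 − sin φ)/(1 + sin φ) = 0.2265.
σ_a = K_a γ z − 2c√K_a = 0.2265×19.0×5.4 − 2×21.8×0.4759 = 2.488 kPa.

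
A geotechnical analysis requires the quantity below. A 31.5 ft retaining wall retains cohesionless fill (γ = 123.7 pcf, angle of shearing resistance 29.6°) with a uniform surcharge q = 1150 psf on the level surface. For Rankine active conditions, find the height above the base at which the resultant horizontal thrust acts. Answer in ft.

12.4 ft

K_a = 0.3387.
Triangular part P₁ = ½K_aγH² = 20790 at H/3 = 10.50 ft; rectangular part P₂ = K_a q H = 12270 at H/2 = 15.75 ft.
ȳ = (P₁·10.50 + P₂·15.75)/(P₁+P₂) = 12.45 ft.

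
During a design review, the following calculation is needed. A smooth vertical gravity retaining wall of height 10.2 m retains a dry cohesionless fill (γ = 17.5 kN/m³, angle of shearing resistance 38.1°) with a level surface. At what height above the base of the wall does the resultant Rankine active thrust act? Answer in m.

3.40 m

K_a = 0.2368.
The pressure distribution is triangular, so the resultant acts at H/3 above the base = 10.2/3 = 3.400 m.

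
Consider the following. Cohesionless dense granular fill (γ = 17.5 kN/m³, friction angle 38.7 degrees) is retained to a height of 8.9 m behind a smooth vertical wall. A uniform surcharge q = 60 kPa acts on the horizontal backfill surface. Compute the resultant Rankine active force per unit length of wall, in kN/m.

K_a = tan²(45° − φ/2) = 0.2306.
Soil triangle: ½ K_a γ H² = 0.5×0.2306×17.5×8.9² = 159.8 kN/m.
Surcharge rectangle: K_a q H = 0.2306×60×8.9 = 123.1 kN/m.
Total = 159.8 + 123.1 = 282.9 kN/m.

283 kN/m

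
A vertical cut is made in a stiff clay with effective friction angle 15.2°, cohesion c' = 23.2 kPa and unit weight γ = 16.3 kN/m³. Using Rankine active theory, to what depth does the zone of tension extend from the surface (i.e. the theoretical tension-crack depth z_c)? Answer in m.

3.72 m

K_a = tan²(45° − 15.2°/2) = 0.5845; √K_a = 0.7646.
The active pressure is zero where K_a γ z = 2c√K_a, so z_c = 2c/(γ√K_a) = 2×23.2/(16.3×0.7646) = 3.723 m.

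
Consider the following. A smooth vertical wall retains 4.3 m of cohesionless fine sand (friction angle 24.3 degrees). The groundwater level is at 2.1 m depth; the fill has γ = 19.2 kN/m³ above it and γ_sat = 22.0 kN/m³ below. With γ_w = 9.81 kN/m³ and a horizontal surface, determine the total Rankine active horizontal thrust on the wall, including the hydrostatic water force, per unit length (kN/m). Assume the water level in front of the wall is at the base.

K_a = tan²(45° − φ/2) = 0.4169.
γ' = 22.0 − 9.81 = 12.19 kN/m³. Depth below WT = 2.2 m.
σ'_h at WT = K_a γ d_w = 16.81 kPa; at base = 16.81 + K_a γ' × 2.2 = 27.99 kPa.
P₁ (0–2.1 m) = ½×16.81×2.1 = 17.65. P₂ (2.1–4.3 m) = ½(16.81+27.99)×2.2 = 49.28.
P_w = ½ γ_w h₂² = 0.5×9.81×2.2² = 23.74. Total = 17.65+49.28+23.74 = 90.67 kN/m.

90.7 kN/m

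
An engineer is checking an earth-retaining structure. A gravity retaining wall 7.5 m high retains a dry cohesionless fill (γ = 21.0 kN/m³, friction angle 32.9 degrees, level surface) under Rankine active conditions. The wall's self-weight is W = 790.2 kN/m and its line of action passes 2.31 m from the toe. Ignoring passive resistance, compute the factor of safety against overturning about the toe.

4.18

K_a = tan²(45° − 32.9°/2) = 0.2960.
P_a = ½K_aγH² = 0.5×0.2960×21.0×7.5² = 174.8 kN/m, acting at H/3 = 2.500 m above the base.
Overturning moment M_o = P_a × H/3 = 174.8 × 2.500 = 437.1.
Resisting moment M_r = W × 2.31 = 790.2 × 2.31 = 1825.
FS_overturning = M_r/M_o = 1825/437.1 = 4.176.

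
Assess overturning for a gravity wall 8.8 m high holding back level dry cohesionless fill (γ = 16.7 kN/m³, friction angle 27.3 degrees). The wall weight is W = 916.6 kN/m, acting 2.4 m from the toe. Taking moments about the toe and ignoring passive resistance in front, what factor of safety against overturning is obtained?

3.13

K_a = tan²(45° − 27.3°/2) = 0.3711.
P_a = ½K_aγH² = 0.5×0.3711×16.7×8.8² = 240.0 kN/m, acting at H/3 = 2.933 m above the base.
Overturning moment M_o = P_a × H/3 = 240.0 × 2.933 = 703.9.
Resisting moment M_r = W × 2.4 = 916.6 × 2.4 = 2200.
FS_overturning = M_r/M_o = 2200/703.9 = 3.125.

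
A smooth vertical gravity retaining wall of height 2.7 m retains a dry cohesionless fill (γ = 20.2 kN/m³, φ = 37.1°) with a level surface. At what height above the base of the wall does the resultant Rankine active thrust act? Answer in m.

K_a = 0.2475.
The pressure distribution is triangular, so the resultant acts at H/3 above the base = 2.7/3 = 0.9000 m.

0.900 m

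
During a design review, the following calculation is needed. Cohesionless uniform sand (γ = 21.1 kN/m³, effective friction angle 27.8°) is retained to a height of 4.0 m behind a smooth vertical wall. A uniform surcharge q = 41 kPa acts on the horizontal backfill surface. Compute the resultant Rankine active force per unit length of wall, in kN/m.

121 kN/m

K_a = tan²(45° − φ/2) = 0.3639.
Soil triangle: ½ K_a γ H² = 0.5×0.3639×21.1×4.0² = 61.43 kN/m.
Surcharge rectangle: K_a q H = 0.3639×41×4.0 = 59.68 kN/m.
Total = 61.43 + 59.68 = 121.1 kN/m.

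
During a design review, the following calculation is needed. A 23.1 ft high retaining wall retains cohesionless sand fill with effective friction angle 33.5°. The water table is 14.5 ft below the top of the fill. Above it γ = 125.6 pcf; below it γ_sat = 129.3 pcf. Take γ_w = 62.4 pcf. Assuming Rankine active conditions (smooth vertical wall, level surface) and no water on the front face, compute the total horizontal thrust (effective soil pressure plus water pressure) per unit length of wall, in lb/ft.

11400 lb/ft

K_a = tan²(45° − φ/2) = 0.2887.
γ' = 129.3 − 62.4 = 66.90 pcf. Depth below WT = 8.6 ft.
σ'_h at WT = K_a γ d_w = 525.8 psf; at base = 525.8 + K_a γ' × 8.6 = 691.9 psf.
P₁ (0–14.5 ft) = ½×525.8×14.5 = 3812. P₂ (14.5–23.1 ft) = ½(525.8+691.9)×8.6 = 5236.
P_w = ½ γ_w h₂² = 0.5×62.4×8.6² = 2308. Total = 3812+5236+2308 = 11360 lb/ft.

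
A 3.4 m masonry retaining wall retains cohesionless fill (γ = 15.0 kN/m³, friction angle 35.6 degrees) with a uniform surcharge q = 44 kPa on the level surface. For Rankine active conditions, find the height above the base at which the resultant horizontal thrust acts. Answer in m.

K_a = 0.2641.
Triangular part P₁ = ½K_aγH² = 22.90 at H/3 = 1.133 m; rectangular part P₂ = K_a q H = 39.51 at H/2 = 1.700 m.
ȳ = (P₁·1.133 + P₂·1.700)/(P₁+P₂) = 1.492 m.

1.49 m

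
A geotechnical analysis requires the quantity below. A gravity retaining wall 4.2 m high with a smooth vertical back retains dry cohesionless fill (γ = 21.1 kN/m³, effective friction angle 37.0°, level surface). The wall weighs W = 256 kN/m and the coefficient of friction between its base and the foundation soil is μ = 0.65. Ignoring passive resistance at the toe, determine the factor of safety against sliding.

K_a = tan²(45° − 37.0°/2) = 0.2486.
P_a = ½K_aγH² = 0.5×0.2486×21.1×4.2² = 46.26 kN/m, acting at H/3 = 1.400 m above the base.
FS_sliding = μW / P_a = 0.65×256 / 46.26 = 3.597.

3.60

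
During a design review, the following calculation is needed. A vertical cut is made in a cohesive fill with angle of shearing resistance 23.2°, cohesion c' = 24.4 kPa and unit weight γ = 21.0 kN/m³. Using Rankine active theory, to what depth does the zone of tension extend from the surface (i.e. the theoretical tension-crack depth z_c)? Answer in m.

K_a = tan²(45° − 23.2°/2) = 0.4348; √K_a = 0.6594.
The active pressure is zero where K_a γ z = 2c√K_a, so z_c = 2c/(γ√K_a) = 2×24.4/(21.0×0.6594) = 3.524 m.

3.52 m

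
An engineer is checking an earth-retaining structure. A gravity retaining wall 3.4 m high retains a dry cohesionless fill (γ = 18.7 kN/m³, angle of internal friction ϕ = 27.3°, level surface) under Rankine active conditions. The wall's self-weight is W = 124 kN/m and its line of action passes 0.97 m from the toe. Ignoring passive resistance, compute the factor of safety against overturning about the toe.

K_a = tan²(45° − 27.3°/2) = 0.3711.
P_a = ½K_aγH² = 0.5×0.3711×18.7×3.4² = 40.11 kN/m, acting at H/3 = 1.133 m above the base.
Overturning moment M_o = P_a × H/3 = 40.11 × 1.133 = 45.46.
Resisting moment M_r = W × 0.97 = 124 × 0.97 = 120.3.
FS_overturning = M_r/M_o = 120.3/45.46 = 2.646.

2.65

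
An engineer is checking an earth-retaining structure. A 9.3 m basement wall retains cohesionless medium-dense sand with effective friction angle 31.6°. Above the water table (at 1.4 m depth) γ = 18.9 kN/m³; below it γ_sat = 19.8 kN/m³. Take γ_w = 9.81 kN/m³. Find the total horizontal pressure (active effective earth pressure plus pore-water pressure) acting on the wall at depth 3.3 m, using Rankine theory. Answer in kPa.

32.8 kPa

K_a = (1 − sin φ)/(1 + sin φ) = 0.3123.
γ' = 19.8 − 9.81 = 9.990 kN/m³.
Effective vertical stress at 3.3 m: σ'_v = 18.9×1.4 + 9.990×1.90 = 45.44 kPa.
σ'_h = K_a σ'_v = 0.3123 × 45.44 = 14.19 kPa; u = γ_w × 1.90 = 18.64 kPa.
Total σ_h = 14.19 + 18.64 = 32.83 kPa.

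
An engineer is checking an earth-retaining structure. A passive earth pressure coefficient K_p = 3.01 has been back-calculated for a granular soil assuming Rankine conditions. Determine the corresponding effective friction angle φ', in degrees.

K_p = (1+sin φ)/(1−sin φ) ⇒ sin φ = (K_p − 1)/(K_p + 1) = 0.5012.
φ = arcsin(0.5012) = 30.08°.

30.1°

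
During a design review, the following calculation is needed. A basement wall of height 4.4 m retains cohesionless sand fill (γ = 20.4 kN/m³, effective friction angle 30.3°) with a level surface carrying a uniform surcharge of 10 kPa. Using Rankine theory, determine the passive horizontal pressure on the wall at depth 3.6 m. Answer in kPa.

253 kPa

K_p = (1 + sin φ)/(1 − sin φ) = 3.037.
σ_v = γz + q = 20.4 × 3.6 + 10 = 83.44 kPa.
σ_h = K_p σ_v = 3.037 × 83.44 = 253.4 kPa.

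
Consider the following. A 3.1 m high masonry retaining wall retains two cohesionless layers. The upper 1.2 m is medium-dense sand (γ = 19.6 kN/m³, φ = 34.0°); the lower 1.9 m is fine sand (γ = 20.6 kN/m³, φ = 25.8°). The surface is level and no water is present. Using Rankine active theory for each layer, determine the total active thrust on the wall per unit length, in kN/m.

36.2 kN/m

K_a1 = tan²(45°−34.0°/2) = 0.2827; K_a2 = tan²(45°−25.8°/2) = 0.3935.
Layer 1: σ at base = K_a1 γ₁ h₁ = 6.649 kPa; P₁ = ½×6.649×1.2 = 3.990.
Layer 2: σ_v at top = γ₁h₁ = 23.52; σ_h top = K_a2×23.52 = 9.255; σ_h base = K_a2×(23.52+20.6×1.9) = 24.66.
P₂ = ½(9.255+24.66)×1.9 = 32.22. Total P_a = 3.990+32.22 = 36.21 kN/m.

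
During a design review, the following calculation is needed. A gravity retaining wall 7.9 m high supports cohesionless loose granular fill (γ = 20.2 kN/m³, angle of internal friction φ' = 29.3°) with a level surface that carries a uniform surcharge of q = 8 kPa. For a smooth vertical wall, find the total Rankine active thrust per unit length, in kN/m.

238 kN/m

K_a = tan²(45° − φ/2) = 0.3428.
Soil triangle: ½ K_a γ H² = 0.5×0.3428×20.2×7.9² = 216.1 kN/m.
Surcharge rectangle: K_a q H = 0.3428×8×7.9 = 21.67 kN/m.
Total = 216.1 + 21.67 = 237.8 kN/m.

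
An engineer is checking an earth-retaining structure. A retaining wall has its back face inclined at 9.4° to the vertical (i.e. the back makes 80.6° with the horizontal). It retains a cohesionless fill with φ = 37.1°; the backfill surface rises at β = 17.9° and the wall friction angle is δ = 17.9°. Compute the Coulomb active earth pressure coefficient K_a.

K_a = sin²(α+φ) / [sin²α · sin(α−δ) · (1 + √{sin(φ+δ)sin(φ−β) / (sin(α−δ)sin(α+β))})²].
With α = 80.6°, φ = 37.1°, δ = 17.9°, β = 17.9°: K_a = 0.3755.

0.375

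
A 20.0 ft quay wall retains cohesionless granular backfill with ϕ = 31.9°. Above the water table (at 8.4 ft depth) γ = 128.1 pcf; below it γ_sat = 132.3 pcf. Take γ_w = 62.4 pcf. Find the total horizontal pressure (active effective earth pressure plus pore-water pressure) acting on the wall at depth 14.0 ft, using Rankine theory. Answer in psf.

K_a = (1 − sin φ)/(1 + sin φ) = 0.3085.
γ' = 132.3 − 62.4 = 69.90 pcf.
Effective vertical stress at 14.0 ft: σ'_v = 128.1×8.4 + 69.90×5.60 = 1467 psf.
σ'_h = K_a σ'_v = 0.3085 × 1467 = 452.8 psf; u = γ_w × 5.60 = 349.4 psf.
Total σ_h = 452.8 + 349.4 = 802.2 psf.

802 psf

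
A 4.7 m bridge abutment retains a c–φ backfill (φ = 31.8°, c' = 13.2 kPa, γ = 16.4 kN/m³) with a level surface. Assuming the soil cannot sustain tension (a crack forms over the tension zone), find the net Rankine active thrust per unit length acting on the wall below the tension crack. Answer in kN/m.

8.30 kN/m

K_a = 0.3098; √K_a = 0.5566.
Tension-crack depth z_c = 2c/(γ√K_a) = 2×13.2/(16.4×0.5566) = 2.892 m.
σ_a at base = K_a γ H − 2c√K_a = 0.3098×16.4×4.7 − 2×13.2×0.5566 = 9.185 kPa.
P_a = ½ × 9.185 × (H − z_c) = 0.5×9.185×1.808 = 8.302 kN/m.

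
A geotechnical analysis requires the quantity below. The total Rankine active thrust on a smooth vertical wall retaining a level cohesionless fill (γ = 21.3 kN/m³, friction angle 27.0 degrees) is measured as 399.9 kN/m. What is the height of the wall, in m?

10.00 m

K_a = 0.3755. P_a = ½ K_a γ H² ⇒ H = √(2P_a/(K_a γ)).
H = √(2×399.9/(0.3755×21.3)) = 10.000 m.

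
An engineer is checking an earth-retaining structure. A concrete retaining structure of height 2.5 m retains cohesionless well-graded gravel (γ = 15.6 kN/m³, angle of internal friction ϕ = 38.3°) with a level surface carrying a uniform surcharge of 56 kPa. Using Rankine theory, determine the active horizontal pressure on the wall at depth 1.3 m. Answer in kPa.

K_a = (1 − sin φ)/(1 + sin φ) = 0.2347.
σ_v = γz + q = 15.6 × 1.3 + 56 = 76.28 kPa.
σ_h = K_a σ_v = 0.2347 × 76.28 = 17.91 kPa.

17.9 kPa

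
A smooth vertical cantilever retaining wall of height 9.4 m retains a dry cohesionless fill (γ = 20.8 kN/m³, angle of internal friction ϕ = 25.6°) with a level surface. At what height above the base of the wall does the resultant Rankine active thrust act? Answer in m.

K_a = 0.3966.
The pressure distribution is triangular, so the resultant acts at H/3 above the base = 9.4/3 = 3.133 m.

3.13 m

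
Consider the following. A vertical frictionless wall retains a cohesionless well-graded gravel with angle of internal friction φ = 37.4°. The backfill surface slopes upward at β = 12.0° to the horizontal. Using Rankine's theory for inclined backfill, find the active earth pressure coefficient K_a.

K_a = cos β · (cos β − √(cos²β − cos²φ)) / (cos β + √(cos²β − cos²φ)).
cos β = 0.9781, cos φ = 0.7944, √(cos²β − cos²φ) = 0.5707.
K_a = 0.9781 × (0.9781 − 0.5707)/(0.9781 + 0.5707) = 0.2573.

0.257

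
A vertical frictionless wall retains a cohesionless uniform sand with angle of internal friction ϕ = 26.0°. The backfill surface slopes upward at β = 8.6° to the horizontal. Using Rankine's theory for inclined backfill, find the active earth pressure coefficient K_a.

K_a = cos β · (cos β − √(cos²β − cos²φ)) / (cos β + √(cos²β − cos²φ)).
cos β = 0.9888, cos φ = 0.8988, √(cos²β − cos²φ) = 0.4121.
K_a = 0.9888 × (0.9888 − 0.4121)/(0.9888 + 0.4121) = 0.4070.

0.407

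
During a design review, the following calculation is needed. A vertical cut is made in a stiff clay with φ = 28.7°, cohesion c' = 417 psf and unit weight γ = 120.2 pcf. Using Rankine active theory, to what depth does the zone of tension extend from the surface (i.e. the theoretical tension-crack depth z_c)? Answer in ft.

K_a = tan²(45° − 28.7°/2) = 0.3511; √K_a = 0.5926.
The active pressure is zero where K_a γ z = 2c√K_a, so z_c = 2c/(γ√K_a) = 2×417/(120.2×0.5926) = 11.71 ft.

11.7 ft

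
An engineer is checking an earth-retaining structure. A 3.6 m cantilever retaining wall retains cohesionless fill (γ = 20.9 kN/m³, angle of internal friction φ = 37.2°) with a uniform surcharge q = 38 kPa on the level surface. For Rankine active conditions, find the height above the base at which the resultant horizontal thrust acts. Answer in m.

1.50 m

K_a = 0.2464.
Triangular part P₁ = ½K_aγH² = 33.37 at H/3 = 1.200 m; rectangular part P₂ = K_a q H = 33.71 at H/2 = 1.800 m.
ȳ = (P₁·1.200 + P₂·1.800)/(P₁+P₂) = 1.502 m.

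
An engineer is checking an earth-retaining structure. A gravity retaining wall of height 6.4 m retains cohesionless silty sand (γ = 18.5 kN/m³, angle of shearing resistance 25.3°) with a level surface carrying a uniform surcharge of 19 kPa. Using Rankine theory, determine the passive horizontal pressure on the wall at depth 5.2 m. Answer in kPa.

287 kPa

K_p = (1 + sin φ)/(1 − sin φ) = 2.493.
σ_v = γz + q = 18.5 × 5.2 + 19 = 115.2 kPa.
σ_h = K_p σ_v = 2.493 × 115.2 = 287.1 kPa.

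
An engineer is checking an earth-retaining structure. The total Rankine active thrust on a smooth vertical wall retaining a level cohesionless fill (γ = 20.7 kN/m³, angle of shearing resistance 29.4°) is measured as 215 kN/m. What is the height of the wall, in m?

7.80 m

K_a = 0.3415. P_a = ½ K_a γ H² ⇒ H = √(2P_a/(K_a γ)).
H = √(2×215/(0.3415×20.7)) = 7.800 m.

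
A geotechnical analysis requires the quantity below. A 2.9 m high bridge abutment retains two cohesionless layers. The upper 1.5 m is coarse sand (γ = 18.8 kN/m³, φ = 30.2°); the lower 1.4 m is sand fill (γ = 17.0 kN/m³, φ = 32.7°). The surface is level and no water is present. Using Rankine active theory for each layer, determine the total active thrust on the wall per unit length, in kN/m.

23.8 kN/m

K_a1 = tan²(45°−30.2°/2) = 0.3307; K_a2 = tan²(45°−32.7°/2) = 0.2985.
Layer 1: σ at base = K_a1 γ₁ h₁ = 9.324 kPa; P₁ = ½×9.324×1.5 = 6.993.
Layer 2: σ_v at top = γ₁h₁ = 28.20; σ_h top = K_a2×28.20 = 8.418; σ_h base = K_a2×(28.20+17.0×1.4) = 15.52.
P₂ = ½(8.418+15.52)×1.4 = 16.76. Total P_a = 6.993+16.76 = 23.75 kN/m.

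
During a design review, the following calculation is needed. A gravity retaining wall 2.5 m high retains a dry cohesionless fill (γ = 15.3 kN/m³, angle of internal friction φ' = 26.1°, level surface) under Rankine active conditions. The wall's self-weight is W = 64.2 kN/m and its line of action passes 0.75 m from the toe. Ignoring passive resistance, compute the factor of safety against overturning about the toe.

3.11

K_a = tan²(45° − 26.1°/2) = 0.3889.
P_a = ½K_aγH² = 0.5×0.3889×15.3×2.5² = 18.60 kN/m, acting at H/3 = 0.8333 m above the base.
Overturning moment M_o = P_a × H/3 = 18.60 × 0.8333 = 15.50.
Resisting moment M_r = W × 0.75 = 64.2 × 0.75 = 48.15.
FS_overturning = M_r/M_o = 48.15/15.50 = 3.107.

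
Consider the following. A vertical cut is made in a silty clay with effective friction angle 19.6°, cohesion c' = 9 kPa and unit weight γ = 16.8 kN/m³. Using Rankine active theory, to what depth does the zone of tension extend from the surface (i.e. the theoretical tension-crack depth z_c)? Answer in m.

K_a = tan²(45° − 19.6°/2) = 0.4976; √K_a = 0.7054.
The active pressure is zero where K_a γ z = 2c√K_a, so z_c = 2c/(γ√K_a) = 2×9/(16.8×0.7054) = 1.519 m.

1.52 m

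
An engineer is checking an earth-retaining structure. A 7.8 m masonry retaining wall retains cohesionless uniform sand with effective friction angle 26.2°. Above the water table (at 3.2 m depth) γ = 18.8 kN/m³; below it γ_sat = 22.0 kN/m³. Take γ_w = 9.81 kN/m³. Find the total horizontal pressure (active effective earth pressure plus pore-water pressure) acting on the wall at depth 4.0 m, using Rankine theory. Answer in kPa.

34.9 kPa

K_a = (1 − sin φ)/(1 + sin φ) = 0.3874.
γ' = 22.0 − 9.81 = 12.19 kN/m³.
Effective vertical stress at 4.0 m: σ'_v = 18.8×3.2 + 12.19×0.800 = 69.91 kPa.
σ'_h = K_a σ'_v = 0.3874 × 69.91 = 27.09 kPa; u = γ_w × 0.800 = 7.848 kPa.
Total σ_h = 27.09 + 7.848 = 34.93 kPa.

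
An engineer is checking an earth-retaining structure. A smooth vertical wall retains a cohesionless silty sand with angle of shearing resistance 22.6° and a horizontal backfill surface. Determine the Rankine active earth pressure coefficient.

K_a = tan²(45° − φ/2) = tan²(33.70°) = 0.4448.

0.445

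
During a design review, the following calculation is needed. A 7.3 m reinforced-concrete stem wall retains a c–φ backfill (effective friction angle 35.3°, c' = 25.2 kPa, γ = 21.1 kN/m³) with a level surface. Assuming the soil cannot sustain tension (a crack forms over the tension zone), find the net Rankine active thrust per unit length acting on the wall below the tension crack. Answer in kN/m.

20.3 kN/m

K_a = 0.2675; √K_a = 0.5172.
Tension-crack depth z_c = 2c/(γ√K_a) = 2×25.2/(21.1×0.5172) = 4.618 m.
σ_a at base = K_a γ H − 2c√K_a = 0.2675×21.1×7.3 − 2×25.2×0.5172 = 15.14 kPa.
P_a = ½ × 15.14 × (H − z_c) = 0.5×15.14×2.682 = 20.30 kN/m.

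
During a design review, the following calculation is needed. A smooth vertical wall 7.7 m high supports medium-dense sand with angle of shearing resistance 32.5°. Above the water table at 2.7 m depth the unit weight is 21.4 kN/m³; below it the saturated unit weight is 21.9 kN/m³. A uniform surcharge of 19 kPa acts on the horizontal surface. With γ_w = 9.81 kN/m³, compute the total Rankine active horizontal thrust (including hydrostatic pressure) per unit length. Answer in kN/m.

K_a = tan²(45° − φ/2) = 0.3010.
γ' = 21.9 − 9.81 = 12.09 kN/m³. h₂ = H − d_w = 5.0 m.
σ'_h: at surface K_a·q = 5.719; at WT K_a(q+γd_w) = 23.11; at base K_a(q+γd_w+γ'h₂) = 41.30 kPa.
P₁ = ½(5.719+23.11)×2.7 = 38.92; P₂ = ½(23.11+41.30)×5.0 = 161.0; P_w = ½γ_w h₂² = 122.6.
Total = 38.92+161.0+122.6 = 322.6 kN/m.

323 kN/m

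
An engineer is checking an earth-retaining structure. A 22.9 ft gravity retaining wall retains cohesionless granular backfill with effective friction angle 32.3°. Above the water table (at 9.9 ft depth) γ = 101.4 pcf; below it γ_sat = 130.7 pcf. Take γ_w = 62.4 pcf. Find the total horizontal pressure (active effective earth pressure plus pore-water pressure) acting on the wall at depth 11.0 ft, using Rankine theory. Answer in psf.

396 psf

K_a = (1 − sin φ)/(1 + sin φ) = 0.3035.
γ' = 130.7 − 62.4 = 68.30 pcf.
Effective vertical stress at 11.0 ft: σ'_v = 101.4×9.9 + 68.30×1.10 = 1079 psf.
σ'_h = K_a σ'_v = 0.3035 × 1079 = 327.5 psf; u = γ_w × 1.10 = 68.64 psf.
Total σ_h = 327.5 + 68.64 = 396.1 psf.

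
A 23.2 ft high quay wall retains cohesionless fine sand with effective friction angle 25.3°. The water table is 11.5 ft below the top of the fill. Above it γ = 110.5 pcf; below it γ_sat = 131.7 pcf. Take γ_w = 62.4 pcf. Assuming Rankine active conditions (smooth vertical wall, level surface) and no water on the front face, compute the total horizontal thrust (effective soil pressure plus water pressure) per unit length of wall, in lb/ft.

K_a = tan²(45° − φ/2) = 0.4012.
γ' = 131.7 − 62.4 = 69.30 pcf. Depth below WT = 11.7 ft.
σ'_h at WT = K_a γ d_w = 509.8 psf; at base = 509.8 + K_a γ' × 11.7 = 835.1 psf.
P₁ (0–11.5 ft) = ½×509.8×11.5 = 2931. P₂ (11.5–23.2 ft) = ½(509.8+835.1)×11.7 = 7868.
P_w = ½ γ_w h₂² = 0.5×62.4×11.7² = 4271. Total = 2931+7868+4271 = 15070 lb/ft.

15100 lb/ft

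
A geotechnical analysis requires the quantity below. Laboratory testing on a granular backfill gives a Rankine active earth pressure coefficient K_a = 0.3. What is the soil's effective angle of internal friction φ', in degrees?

32.6°

K_a = tan²(45° − φ/2) ⇒ 45° − φ/2 = arctan(√0.3) = 28.71°.
φ = 2(45° − 28.71°) = 32.58°.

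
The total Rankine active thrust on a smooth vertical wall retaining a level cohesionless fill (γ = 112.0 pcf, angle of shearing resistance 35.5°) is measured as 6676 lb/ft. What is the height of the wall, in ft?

21.2 ft

K_a = 0.2653. P_a = ½ K_a γ H² ⇒ H = √(2P_a/(K_a γ)).
H = √(2×6676/(0.2653×112.0)) = 21.20 ft.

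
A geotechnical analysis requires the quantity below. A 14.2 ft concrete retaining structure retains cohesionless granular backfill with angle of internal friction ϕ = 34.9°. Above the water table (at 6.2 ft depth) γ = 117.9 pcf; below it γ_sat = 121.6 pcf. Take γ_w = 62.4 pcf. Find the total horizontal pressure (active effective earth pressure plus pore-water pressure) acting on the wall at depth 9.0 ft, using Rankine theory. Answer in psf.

419 psf

K_a = (1 − sin φ)/(1 + sin φ) = 0.2721.
γ' = 121.6 − 62.4 = 59.20 pcf.
Effective vertical stress at 9.0 ft: σ'_v = 117.9×6.2 + 59.20×2.80 = 896.7 psf.
σ'_h = K_a σ'_v = 0.2721 × 896.7 = 244.0 psf; u = γ_w × 2.80 = 174.7 psf.
Total σ_h = 244.0 + 174.7 = 418.8 psf.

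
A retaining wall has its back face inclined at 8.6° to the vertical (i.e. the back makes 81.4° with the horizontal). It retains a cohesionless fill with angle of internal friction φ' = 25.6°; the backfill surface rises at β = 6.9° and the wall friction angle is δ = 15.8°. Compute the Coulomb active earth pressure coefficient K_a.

0.467

K_a = sin²(α+φ) / [sin²α · sin(α−δ) · (1 + √{sin(φ+δ)sin(φ−β) / (sin(α−δ)sin(α+β))})²].
With α = 81.4°, φ = 25.6°, δ = 15.8°, β = 6.9°: K_a = 0.4673.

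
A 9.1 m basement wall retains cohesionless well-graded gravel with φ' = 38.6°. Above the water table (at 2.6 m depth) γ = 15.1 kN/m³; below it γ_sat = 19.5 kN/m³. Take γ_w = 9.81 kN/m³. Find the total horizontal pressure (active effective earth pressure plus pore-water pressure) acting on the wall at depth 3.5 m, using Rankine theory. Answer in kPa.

19.9 kPa

K_a = (1 − sin φ)/(1 + sin φ) = 0.2316.
γ' = 19.5 − 9.81 = 9.690 kN/m³.
Effective vertical stress at 3.5 m: σ'_v = 15.1×2.6 + 9.690×0.900 = 47.98 kPa.
σ'_h = K_a σ'_v = 0.2316 × 47.98 = 11.11 kPa; u = γ_w × 0.900 = 8.829 kPa.
Total σ_h = 11.11 + 8.829 = 19.94 kPa.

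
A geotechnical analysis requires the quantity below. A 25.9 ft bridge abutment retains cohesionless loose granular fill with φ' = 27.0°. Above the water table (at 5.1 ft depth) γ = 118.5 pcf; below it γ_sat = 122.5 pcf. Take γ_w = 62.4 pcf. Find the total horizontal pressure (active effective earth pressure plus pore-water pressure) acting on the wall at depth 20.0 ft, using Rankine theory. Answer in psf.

K_a = (1 − sin φ)/(1 + sin φ) = 0.3755.
γ' = 122.5 − 62.4 = 60.10 pcf.
Effective vertical stress at 20.0 ft: σ'_v = 118.5×5.1 + 60.10×14.9 = 1500 psf.
σ'_h = K_a σ'_v = 0.3755 × 1500 = 563.2 psf; u = γ_w × 14.9 = 929.8 psf.
Total σ_h = 563.2 + 929.8 = 1493 psf.

1490 psf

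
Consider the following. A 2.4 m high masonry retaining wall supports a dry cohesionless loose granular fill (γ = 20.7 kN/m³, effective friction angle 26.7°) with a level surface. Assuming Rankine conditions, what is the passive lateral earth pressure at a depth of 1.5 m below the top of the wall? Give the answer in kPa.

81.7 kPa

K_p = (1 + sin φ)/(1 − sin φ) = 2.632.
σ_h = K_p γ z = 2.632 × 20.7 × 1.5 = 81.72 kPa.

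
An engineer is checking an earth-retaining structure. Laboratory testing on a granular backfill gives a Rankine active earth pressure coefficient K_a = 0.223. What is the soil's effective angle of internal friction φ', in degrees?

39.4°

K_a = tan²(45° − φ/2) ⇒ 45° − φ/2 = arctan(√0.223) = 25.28°.
φ = 2(45° − 25.28°) = 39.44°.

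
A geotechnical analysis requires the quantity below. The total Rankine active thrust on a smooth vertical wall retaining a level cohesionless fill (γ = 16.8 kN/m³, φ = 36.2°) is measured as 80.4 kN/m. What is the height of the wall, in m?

K_a = 0.2574. P_a = ½ K_a γ H² ⇒ H = √(2P_a/(K_a γ)).
H = √(2×80.4/(0.2574×16.8)) = 6.098 m.

6.10 m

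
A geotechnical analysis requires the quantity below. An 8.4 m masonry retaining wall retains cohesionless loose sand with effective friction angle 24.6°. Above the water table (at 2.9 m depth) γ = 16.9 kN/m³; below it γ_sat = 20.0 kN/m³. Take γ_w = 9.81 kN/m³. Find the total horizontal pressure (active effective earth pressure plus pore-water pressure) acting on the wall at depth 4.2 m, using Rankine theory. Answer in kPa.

38.4 kPa

K_a = (1 − sin φ)/(1 + sin φ) = 0.4121.
γ' = 20.0 − 9.81 = 10.19 kN/m³.
Effective vertical stress at 4.2 m: σ'_v = 16.9×2.9 + 10.19×1.30 = 62.26 kPa.
σ'_h = K_a σ'_v = 0.4121 × 62.26 = 25.66 kPa; u = γ_w × 1.30 = 12.75 kPa.
Total σ_h = 25.66 + 12.75 = 38.41 kPa.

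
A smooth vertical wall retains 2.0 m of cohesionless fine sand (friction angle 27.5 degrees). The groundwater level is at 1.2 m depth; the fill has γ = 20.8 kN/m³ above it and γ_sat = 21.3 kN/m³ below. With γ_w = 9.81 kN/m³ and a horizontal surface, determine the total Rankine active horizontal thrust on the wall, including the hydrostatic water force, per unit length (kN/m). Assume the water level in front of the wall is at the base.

K_a = tan²(45° − φ/2) = 0.3682.
γ' = 21.3 − 9.81 = 11.49 kN/m³. Depth below WT = 0.8 m.
σ'_h at WT = K_a γ d_w = 9.191 kPa; at base = 9.191 + K_a γ' × 0.8 = 12.58 kPa.
P₁ (0–1.2 m) = ½×9.191×1.2 = 5.515. P₂ (1.2–2.0 m) = ½(9.191+12.58)×0.8 = 8.707.
P_w = ½ γ_w h₂² = 0.5×9.81×0.8² = 3.139. Total = 5.515+8.707+3.139 = 17.36 kN/m.

17.4 kN/m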